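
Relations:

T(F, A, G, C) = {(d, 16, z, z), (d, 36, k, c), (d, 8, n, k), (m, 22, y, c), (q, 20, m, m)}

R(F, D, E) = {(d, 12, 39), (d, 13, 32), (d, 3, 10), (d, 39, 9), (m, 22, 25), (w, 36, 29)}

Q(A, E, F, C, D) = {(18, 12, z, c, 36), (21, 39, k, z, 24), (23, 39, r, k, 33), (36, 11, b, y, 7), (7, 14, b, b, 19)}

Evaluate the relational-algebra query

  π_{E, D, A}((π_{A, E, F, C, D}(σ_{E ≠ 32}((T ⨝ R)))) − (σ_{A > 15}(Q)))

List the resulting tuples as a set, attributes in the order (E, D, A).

Natural join on F: {(d, 16, z, z, 12, 39), (d, 16, z, z, 13, 32), (d, 16, z, z, 3, 10), (d, 16, z, z, 39, 9), (d, 36, k, c, 12, 39), (d, 36, k, c, 13, 32), (d, 36, k, c, 3, 10), (d, 36, k, c, 39, 9), (d, 8, n, k, 12, 39), (d, 8, n, k, 13, 32), (d, 8, n, k, 3, 10), (d, 8, n, k, 39, 9), (m, 22, y, c, 22, 25)}
σ[E ≠ 32]: keep tuples satisfying E ≠ 32 → {(d, 16, z, z, 12, 39), (d, 16, z, z, 3, 10), (d, 16, z, z, 39, 9), (d, 36, k, c, 12, 39), (d, 36, k, c, 3, 10), (d, 36, k, c, 39, 9), (d, 8, n, k, 12, 39), (d, 8, n, k, 3, 10), (d, 8, n, k, 39, 9), (m, 22, y, c, 22, 25)}
π_{A, E, F, C, D} gives {(16, 10, d, z, 3), (16, 39, d, z, 12), (16, 9, d, z, 39), (22, 25, m, c, 22), (36, 10, d, c, 3), (36, 39, d, c, 12), (36, 9, d, c, 39), (8, 10, d, k, 3), (8, 39, d, k, 12), (8, 9, d, k, 39)}.
σ[A > 15]: keep tuples satisfying A > 15 → {(18, 12, z, c, 36), (21, 39, k, z, 24), (23, 39, r, k, 33), (36, 11, b, y, 7)}
Set difference of the two operands is {(16, 10, d, z, 3), (16, 39, d, z, 12), (16, 9, d, z, 39), (22, 25, m, c, 22), (36, 10, d, c, 3), (36, 39, d, c, 12), (36, 9, d, c, 39), (8, 10, d, k, 3), (8, 39, d, k, 12), (8, 9, d, k, 39)}.
π_{E, D, A} gives {(10, 3, 16), (10, 3, 36), (10, 3, 8), (25, 22, 22), (39, 12, 16), (39, 12, 36), (39, 12, 8), (9, 39, 16), (9, 39, 36), (9, 39, 8)}.

{(10, 3, 16), (10, 3, 36), (10, 3, 8), (25, 22, 22), (39, 12, 16), (39, 12, 36), (39, 12, 8), (9, 39, 16), (9, 39, 36), (9, 39, 8)}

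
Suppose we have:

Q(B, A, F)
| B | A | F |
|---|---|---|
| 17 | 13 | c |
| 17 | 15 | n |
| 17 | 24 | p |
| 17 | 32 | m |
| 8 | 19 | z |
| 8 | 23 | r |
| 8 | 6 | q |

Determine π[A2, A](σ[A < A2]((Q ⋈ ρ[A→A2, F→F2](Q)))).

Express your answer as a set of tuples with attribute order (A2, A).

{(15, 13), (19, 6), (23, 19), (23, 6), (24, 13), (24, 15), (32, 13), (32, 15), (32, 24)}

ρ[A→A2, F→F2]: schema becomes (B, A2, F2); tuples unchanged.
Joining Q and ρ[A→A2, F→F2](Q) on B yields {(17, 13, c, 13, c), (17, 13, c, 15, n), (17, 13, c, 24, p), (17, 13, c, 32, m), (17, 15, n, 13, c), (17, 15, n, 15, n), (17, 15, n, 24, p), (17, 15, n, 32, m), (17, 24, p, 13, c), (17, 24, p, 15, n), (17, 24, p, 24, p), (17, 24, p, 32, m), (17, 32, m, 13, c), (17, 32, m, 15, n), (17, 32, m, 24, p), (17, 32, m, 32, m), (8, 19, z, 19, z), (8, 19, z, 23, r), (8, 19, z, 6, q), (8, 23, r, 19, z), (8, 23, r, 23, r), (8, 23, r, 6, q), (8, 6, q, 19, z), (8, 6, q, 23, r), (8, 6, q, 6, q)}.
Apply σ_{A < A2}; surviving tuples: {(17, 13, c, 15, n), (17, 13, c, 24, p), (17, 13, c, 32, m), (17, 15, n, 24, p), (17, 15, n, 32, m), (17, 24, p, 32, m), (8, 19, z, 23, r), (8, 6, q, 19, z), (8, 6, q, 23, r)}
π[A2, A]: project onto (A2, A) → {(15, 13), (19, 6), (23, 19), (23, 6), (24, 13), (24, 15), (32, 13), (32, 15), (32, 24)}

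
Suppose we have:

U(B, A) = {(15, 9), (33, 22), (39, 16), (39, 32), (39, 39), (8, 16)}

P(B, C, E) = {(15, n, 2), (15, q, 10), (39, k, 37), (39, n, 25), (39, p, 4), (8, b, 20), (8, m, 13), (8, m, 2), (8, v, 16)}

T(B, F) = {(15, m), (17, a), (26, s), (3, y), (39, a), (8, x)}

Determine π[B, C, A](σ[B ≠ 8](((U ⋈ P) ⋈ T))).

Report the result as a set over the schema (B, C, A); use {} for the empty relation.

Natural join on B: {(15, 9, n, 2), (15, 9, q, 10), (39, 16, k, 37), (39, 16, n, 25), (39, 16, p, 4), (39, 32, k, 37), (39, 32, n, 25), (39, 32, p, 4), (39, 39, k, 37), (39, 39, n, 25), (39, 39, p, 4), (8, 16, b, 20), (8, 16, m, 13), (8, 16, m, 2), (8, 16, v, 16)}
Natural join on B: {(15, 9, n, 2, m), (15, 9, q, 10, m), (39, 16, k, 37, a), (39, 16, n, 25, a), (39, 16, p, 4, a), (39, 32, k, 37, a), (39, 32, n, 25, a), (39, 32, p, 4, a), (39, 39, k, 37, a), (39, 39, n, 25, a), (39, 39, p, 4, a), (8, 16, b, 20, x), (8, 16, m, 13, x), (8, 16, m, 2, x), (8, 16, v, 16, x)}
Filtering on B ≠ 8 leaves {(15, 9, n, 2, m), (15, 9, q, 10, m), (39, 16, k, 37, a), (39, 16, n, 25, a), (39, 16, p, 4, a), (39, 32, k, 37, a), (39, 32, n, 25, a), (39, 32, p, 4, a), (39, 39, k, 37, a), (39, 39, n, 25, a), (39, 39, p, 4, a)}.
π[B, C, A]: project onto (B, C, A) → {(15, n, 9), (15, q, 9), (39, k, 16), (39, k, 32), (39, k, 39), (39, n, 16), (39, n, 32), (39, n, 39), (39, p, 16), (39, p, 32), (39, p, 39)}

{(15, n, 9), (15, q, 9), (39, k, 16), (39, k, 32), (39, k, 39), (39, n, 16), (39, n, 32), (39, n, 39), (39, p, 16), (39, p, 32), (39, p, 39)}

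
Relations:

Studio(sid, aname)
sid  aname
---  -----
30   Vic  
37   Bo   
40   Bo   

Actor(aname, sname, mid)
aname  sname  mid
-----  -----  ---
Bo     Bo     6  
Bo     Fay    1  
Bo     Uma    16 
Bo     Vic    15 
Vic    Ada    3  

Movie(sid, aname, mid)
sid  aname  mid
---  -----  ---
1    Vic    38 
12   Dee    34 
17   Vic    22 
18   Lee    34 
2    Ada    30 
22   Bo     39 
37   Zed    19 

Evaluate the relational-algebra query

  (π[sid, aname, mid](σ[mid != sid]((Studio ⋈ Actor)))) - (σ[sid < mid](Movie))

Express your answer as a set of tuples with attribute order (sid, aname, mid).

{(30, Vic, 3), (37, Bo, 1), (37, Bo, 15), (37, Bo, 16), (37, Bo, 6), (40, Bo, 1), (40, Bo, 15), (40, Bo, 16), (40, Bo, 6)}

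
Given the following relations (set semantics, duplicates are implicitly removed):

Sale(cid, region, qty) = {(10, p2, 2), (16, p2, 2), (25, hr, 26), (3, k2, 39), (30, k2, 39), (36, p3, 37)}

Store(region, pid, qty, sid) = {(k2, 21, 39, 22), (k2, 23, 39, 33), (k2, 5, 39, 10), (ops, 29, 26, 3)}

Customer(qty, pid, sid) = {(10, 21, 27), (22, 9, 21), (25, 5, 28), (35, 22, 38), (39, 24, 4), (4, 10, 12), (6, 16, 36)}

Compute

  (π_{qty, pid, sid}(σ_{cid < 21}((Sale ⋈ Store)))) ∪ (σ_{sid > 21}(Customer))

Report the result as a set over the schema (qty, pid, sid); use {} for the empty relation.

Sale ⋈ Store (natural join on region, qty): {(3, k2, 39, 21, 22), (3, k2, 39, 23, 33), (3, k2, 39, 5, 10), (30, k2, 39, 21, 22), (30, k2, 39, 23, 33), (30, k2, 39, 5, 10)}
σ[cid < 21]: keep tuples satisfying cid < 21 → {(3, k2, 39, 21, 22), (3, k2, 39, 23, 33), (3, k2, 39, 5, 10)}
π[qty, pid, sid]: project onto (qty, pid, sid) → {(39, 21, 22), (39, 23, 33), (39, 5, 10)}
σ[sid > 21]: keep tuples satisfying sid > 21 → {(10, 21, 27), (25, 5, 28), (35, 22, 38), (6, 16, 36)}
Set union of the two operands is {(10, 21, 27), (25, 5, 28), (35, 22, 38), (39, 21, 22), (39, 23, 33), (39, 5, 10), (6, 16, 36)}.

{(10, 21, 27), (25, 5, 28), (35, 22, 38), (39, 21, 22), (39, 23, 33), (39, 5, 10), (6, 16, 36)}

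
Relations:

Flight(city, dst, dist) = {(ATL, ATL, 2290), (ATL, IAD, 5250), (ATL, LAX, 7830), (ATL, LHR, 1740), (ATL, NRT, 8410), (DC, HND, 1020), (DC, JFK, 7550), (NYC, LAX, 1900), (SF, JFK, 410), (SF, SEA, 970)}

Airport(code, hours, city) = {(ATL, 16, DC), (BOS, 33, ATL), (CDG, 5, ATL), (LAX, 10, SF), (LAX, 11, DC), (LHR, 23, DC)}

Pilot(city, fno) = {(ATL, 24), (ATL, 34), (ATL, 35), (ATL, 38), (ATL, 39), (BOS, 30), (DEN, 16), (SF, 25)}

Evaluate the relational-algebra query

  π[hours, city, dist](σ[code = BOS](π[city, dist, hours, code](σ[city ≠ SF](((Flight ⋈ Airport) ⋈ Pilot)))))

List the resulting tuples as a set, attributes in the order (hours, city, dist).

{(33, ATL, 1740), (33, ATL, 2290), (33, ATL, 5250), (33, ATL, 7830), (33, ATL, 8410)}

Joining Flight and Airport on city yields {(ATL, ATL, 2290, BOS, 33), (ATL, ATL, 2290, CDG, 5), (ATL, IAD, 5250, BOS, 33), (ATL, IAD, 5250, CDG, 5), (ATL, LAX, 7830, BOS, 33), (ATL, LAX, 7830, CDG, 5), (ATL, LHR, 1740, BOS, 33), (ATL, LHR, 1740, CDG, 5), (ATL, NRT, 8410, BOS, 33), (ATL, NRT, 8410, CDG, 5), (DC, HND, 1020, ATL, 16), (DC, HND, 1020, LAX, 11), (DC, HND, 1020, LHR, 23), (DC, JFK, 7550, ATL, 16), (DC, JFK, 7550, LAX, 11), (DC, JFK, 7550, LHR, 23), (SF, JFK, 410, LAX, 10), (SF, SEA, 970, LAX, 10)}.
Joining (Flight ⋈ Airport) and Pilot on city yields {(ATL, ATL, 2290, BOS, 33, 24), (ATL, ATL, 2290, BOS, 33, 34), (ATL, ATL, 2290, BOS, 33, 35), (ATL, ATL, 2290, BOS, 33, 38), (ATL, ATL, 2290, BOS, 33, 39), (ATL, ATL, 2290, CDG, 5, 24), (ATL, ATL, 2290, CDG, 5, 34), (ATL, ATL, 2290, CDG, 5, 35), (ATL, ATL, 2290, CDG, 5, 38), (ATL, ATL, 2290, CDG, 5, 39), (ATL, IAD, 5250, BOS, 33, 24), (ATL, IAD, 5250, BOS, 33, 34), (ATL, IAD, 5250, BOS, 33, 35), (ATL, IAD, 5250, BOS, 33, 38), (ATL, IAD, 5250, BOS, 33, 39), (ATL, IAD, 5250, CDG, 5, 24), (ATL, IAD, 5250, CDG, 5, 34), (ATL, IAD, 5250, CDG, 5, 35), (ATL, IAD, 5250, CDG, 5, 38), (ATL, IAD, 5250, CDG, 5, 39), (ATL, LAX, 7830, BOS, 33, 24), (ATL, LAX, 7830, BOS, 33, 34), (ATL, LAX, 7830, BOS, 33, 35), (ATL, LAX, 7830, BOS, 33, 38), (ATL, LAX, 7830, BOS, 33, 39), (ATL, LAX, 7830, CDG, 5, 24), (ATL, LAX, 7830, CDG, 5, 34), (ATL, LAX, 7830, CDG, 5, 35), (ATL, LAX, 7830, CDG, 5, 38), (ATL, LAX, 7830, CDG, 5, 39), (ATL, LHR, 1740, BOS, 33, 24), (ATL, LHR, 1740, BOS, 33, 34), (ATL, LHR, 1740, BOS, 33, 35), (ATL, LHR, 1740, BOS, 33, 38), (ATL, LHR, 1740, BOS, 33, 39), (ATL, LHR, 1740, CDG, 5, 24), (ATL, LHR, 1740, CDG, 5, 34), (ATL, LHR, 1740, CDG, 5, 35), (ATL, LHR, 1740, CDG, 5, 38), (ATL, LHR, 1740, CDG, 5, 39), (ATL, NRT, 8410, BOS, 33, 24), (ATL, NRT, 8410, BOS, 33, 34), (ATL, NRT, 8410, BOS, 33, 35), (ATL, NRT, 8410, BOS, 33, 38), (ATL, NRT, 8410, BOS, 33, 39), (ATL, NRT, 8410, CDG, 5, 24), (ATL, NRT, 8410, CDG, 5, 34), (ATL, NRT, 8410, CDG, 5, 35), (ATL, NRT, 8410, CDG, 5, 38), (ATL, NRT, 8410, CDG, 5, 39), (SF, JFK, 410, LAX, 10, 25), (SF, SEA, 970, LAX, 10, 25)}.
Apply σ_{city ≠ SF}; surviving tuples: {(ATL, ATL, 2290, BOS, 33, 24), (ATL, ATL, 2290, BOS, 33, 34), (ATL, ATL, 2290, BOS, 33, 35), (ATL, ATL, 2290, BOS, 33, 38), (ATL, ATL, 2290, BOS, 33, 39), (ATL, ATL, 2290, CDG, 5, 24), (ATL, ATL, 2290, CDG, 5, 34), (ATL, ATL, 2290, CDG, 5, 35), (ATL, ATL, 2290, CDG, 5, 38), (ATL, ATL, 2290, CDG, 5, 39), (ATL, IAD, 5250, BOS, 33, 24), (ATL, IAD, 5250, BOS, 33, 34), (ATL, IAD, 5250, BOS, 33, 35), (ATL, IAD, 5250, BOS, 33, 38), (ATL, IAD, 5250, BOS, 33, 39), (ATL, IAD, 5250, CDG, 5, 24), (ATL, IAD, 5250, CDG, 5, 34), (ATL, IAD, 5250, CDG, 5, 35), (ATL, IAD, 5250, CDG, 5, 38), (ATL, IAD, 5250, CDG, 5, 39), (ATL, LAX, 7830, BOS, 33, 24), (ATL, LAX, 7830, BOS, 33, 34), (ATL, LAX, 7830, BOS, 33, 35), (ATL, LAX, 7830, BOS, 33, 38), (ATL, LAX, 7830, BOS, 33, 39), (ATL, LAX, 7830, CDG, 5, 24), (ATL, LAX, 7830, CDG, 5, 34), (ATL, LAX, 7830, CDG, 5, 35), (ATL, LAX, 7830, CDG, 5, 38), (ATL, LAX, 7830, CDG, 5, 39), (ATL, LHR, 1740, BOS, 33, 24), (ATL, LHR, 1740, BOS, 33, 34), (ATL, LHR, 1740, BOS, 33, 35), (ATL, LHR, 1740, BOS, 33, 38), (ATL, LHR, 1740, BOS, 33, 39), (ATL, LHR, 1740, CDG, 5, 24), (ATL, LHR, 1740, CDG, 5, 34), (ATL, LHR, 1740, CDG, 5, 35), (ATL, LHR, 1740, CDG, 5, 38), (ATL, LHR, 1740, CDG, 5, 39), (ATL, NRT, 8410, BOS, 33, 24), (ATL, NRT, 8410, BOS, 33, 34), (ATL, NRT, 8410, BOS, 33, 35), (ATL, NRT, 8410, BOS, 33, 38), (ATL, NRT, 8410, BOS, 33, 39), (ATL, NRT, 8410, CDG, 5, 24), (ATL, NRT, 8410, CDG, 5, 34), (ATL, NRT, 8410, CDG, 5, 35), (ATL, NRT, 8410, CDG, 5, 38), (ATL, NRT, 8410, CDG, 5, 39)}
Projecting to city, dist, hours, code (40 duplicate(s) eliminated): {(ATL, 1740, 33, BOS), (ATL, 1740, 5, CDG), (ATL, 2290, 33, BOS), (ATL, 2290, 5, CDG), (ATL, 5250, 33, BOS), (ATL, 5250, 5, CDG), (ATL, 7830, 33, BOS), (ATL, 7830, 5, CDG), (ATL, 8410, 33, BOS), (ATL, 8410, 5, CDG)}
Apply σ_{code = BOS}; surviving tuples: {(ATL, 1740, 33, BOS), (ATL, 2290, 33, BOS), (ATL, 5250, 33, BOS), (ATL, 7830, 33, BOS), (ATL, 8410, 33, BOS)}
Projecting to hours, city, dist: {(33, ATL, 1740), (33, ATL, 2290), (33, ATL, 5250), (33, ATL, 7830), (33, ATL, 8410)}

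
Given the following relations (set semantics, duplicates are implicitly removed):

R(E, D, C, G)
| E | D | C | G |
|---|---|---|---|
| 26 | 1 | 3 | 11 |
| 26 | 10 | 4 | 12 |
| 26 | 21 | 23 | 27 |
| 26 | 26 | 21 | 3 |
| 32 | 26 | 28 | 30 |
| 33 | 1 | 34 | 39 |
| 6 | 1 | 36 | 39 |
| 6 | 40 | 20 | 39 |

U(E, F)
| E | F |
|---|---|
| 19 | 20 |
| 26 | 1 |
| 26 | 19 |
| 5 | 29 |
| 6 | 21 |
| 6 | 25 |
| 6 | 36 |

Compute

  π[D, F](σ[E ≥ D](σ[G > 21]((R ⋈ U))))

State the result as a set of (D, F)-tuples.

Joining R and U on E yields {(26, 1, 3, 11, 1), (26, 1, 3, 11, 19), (26, 10, 4, 12, 1), (26, 10, 4, 12, 19), (26, 21, 23, 27, 1), (26, 21, 23, 27, 19), (26, 26, 21, 3, 1), (26, 26, 21, 3, 19), (6, 1, 36, 39, 21), (6, 1, 36, 39, 25), (6, 1, 36, 39, 36), (6, 40, 20, 39, 21), (6, 40, 20, 39, 25), (6, 40, 20, 39, 36)}.
Selection G > 21: {(26, 21, 23, 27, 1), (26, 21, 23, 27, 19), (6, 1, 36, 39, 21), (6, 1, 36, 39, 25), (6, 1, 36, 39, 36), (6, 40, 20, 39, 21), (6, 40, 20, 39, 25), (6, 40, 20, 39, 36)}
Selection E ≥ D: {(26, 21, 23, 27, 1), (26, 21, 23, 27, 19), (6, 1, 36, 39, 21), (6, 1, 36, 39, 25), (6, 1, 36, 39, 36)}
Projecting to D, F: {(1, 21), (1, 25), (1, 36), (21, 1), (21, 19)}

{(1, 21), (1, 25), (1, 36), (21, 1), (21, 19)}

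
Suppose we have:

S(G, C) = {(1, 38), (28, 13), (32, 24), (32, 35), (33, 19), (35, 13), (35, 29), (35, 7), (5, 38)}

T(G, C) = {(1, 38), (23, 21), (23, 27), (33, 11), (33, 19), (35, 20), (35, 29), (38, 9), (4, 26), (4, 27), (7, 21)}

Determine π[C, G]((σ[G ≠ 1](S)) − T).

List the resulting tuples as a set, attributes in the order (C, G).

Selection G ≠ 1: {(28, 13), (32, 24), (32, 35), (33, 19), (35, 13), (35, 29), (35, 7), (5, 38)}
Difference: {(28, 13), (32, 24), (32, 35), (33, 19), (35, 13), (35, 29), (35, 7), (5, 38)} with {(1, 38), (23, 21), (23, 27), (33, 11), (33, 19), (35, 20), (35, 29), (38, 9), (4, 26), (4, 27), (7, 21)} → {(28, 13), (32, 24), (32, 35), (35, 13), (35, 7), (5, 38)}
Keep only column(s) C, G: {(13, 28), (13, 35), (24, 32), (35, 32), (38, 5), (7, 35)}

{(13, 28), (13, 35), (24, 32), (35, 32), (38, 5), (7, 35)}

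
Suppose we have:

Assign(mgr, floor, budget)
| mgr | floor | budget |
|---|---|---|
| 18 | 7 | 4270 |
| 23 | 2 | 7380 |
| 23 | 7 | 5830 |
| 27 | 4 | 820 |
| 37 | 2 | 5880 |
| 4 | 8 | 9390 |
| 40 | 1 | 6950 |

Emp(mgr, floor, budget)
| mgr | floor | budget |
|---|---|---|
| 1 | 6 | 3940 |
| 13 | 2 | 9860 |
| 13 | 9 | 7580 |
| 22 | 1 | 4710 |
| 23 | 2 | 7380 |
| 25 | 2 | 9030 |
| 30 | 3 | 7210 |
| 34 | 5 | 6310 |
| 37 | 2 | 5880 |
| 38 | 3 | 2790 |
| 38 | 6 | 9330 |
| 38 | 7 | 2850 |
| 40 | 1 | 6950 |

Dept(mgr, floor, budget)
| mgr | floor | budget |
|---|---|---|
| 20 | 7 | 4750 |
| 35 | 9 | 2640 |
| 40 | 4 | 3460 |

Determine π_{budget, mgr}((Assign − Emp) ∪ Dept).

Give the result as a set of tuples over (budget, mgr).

{(2640, 35), (3460, 40), (4270, 18), (4750, 20), (5830, 23), (820, 27), (9390, 4)}

Set difference of the two operands is {(18, 7, 4270), (23, 7, 5830), (27, 4, 820), (4, 8, 9390)}.
Set union of the two operands is {(18, 7, 4270), (20, 7, 4750), (23, 7, 5830), (27, 4, 820), (35, 9, 2640), (4, 8, 9390), (40, 4, 3460)}.
π_{budget, mgr} gives {(2640, 35), (3460, 40), (4270, 18), (4750, 20), (5830, 23), (820, 27), (9390, 4)}.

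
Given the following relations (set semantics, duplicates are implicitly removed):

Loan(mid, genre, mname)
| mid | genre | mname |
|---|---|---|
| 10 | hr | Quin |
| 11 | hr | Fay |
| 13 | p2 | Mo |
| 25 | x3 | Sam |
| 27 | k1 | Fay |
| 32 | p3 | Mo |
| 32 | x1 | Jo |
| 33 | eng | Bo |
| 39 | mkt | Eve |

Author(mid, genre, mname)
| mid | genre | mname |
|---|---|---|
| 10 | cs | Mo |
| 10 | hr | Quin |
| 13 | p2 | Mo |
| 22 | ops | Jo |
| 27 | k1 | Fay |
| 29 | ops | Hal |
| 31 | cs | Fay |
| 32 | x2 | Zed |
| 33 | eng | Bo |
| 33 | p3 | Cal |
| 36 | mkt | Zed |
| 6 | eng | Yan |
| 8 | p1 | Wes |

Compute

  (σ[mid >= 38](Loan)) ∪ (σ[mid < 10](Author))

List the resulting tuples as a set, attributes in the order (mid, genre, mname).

{(39, mkt, Eve), (6, eng, Yan), (8, p1, Wes)}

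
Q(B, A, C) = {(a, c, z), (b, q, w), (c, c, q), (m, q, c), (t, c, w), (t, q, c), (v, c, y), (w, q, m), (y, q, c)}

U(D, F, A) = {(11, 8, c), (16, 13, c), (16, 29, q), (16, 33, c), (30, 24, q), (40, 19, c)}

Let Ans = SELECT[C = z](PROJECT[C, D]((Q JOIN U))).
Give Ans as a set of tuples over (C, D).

{(z, 11), (z, 16), (z, 40)}

Natural join on A: {(a, c, z, 11, 8), (a, c, z, 16, 13), (a, c, z, 16, 33), (a, c, z, 40, 19), (b, q, w, 16, 29), (b, q, w, 30, 24), (c, c, q, 11, 8), (c, c, q, 16, 13), (c, c, q, 16, 33), (c, c, q, 40, 19), (m, q, c, 16, 29), (m, q, c, 30, 24), (t, c, w, 11, 8), (t, c, w, 16, 13), (t, c, w, 16, 33), (t, c, w, 40, 19), (t, q, c, 16, 29), (t, q, c, 30, 24), (v, c, y, 11, 8), (v, c, y, 16, 13), (v, c, y, 16, 33), (v, c, y, 40, 19), (w, q, m, 16, 29), (w, q, m, 30, 24), (y, q, c, 16, 29), (y, q, c, 30, 24)}
Keep only column(s) C, D (9 duplicate(s) eliminated): {(c, 16), (c, 30), (m, 16), (m, 30), (q, 11), (q, 16), (q, 40), (w, 11), (w, 16), (w, 30), (w, 40), (y, 11), (y, 16), (y, 40), (z, 11), (z, 16), (z, 40)}
Apply σ_{C = z}; surviving tuples: {(z, 11), (z, 16), (z, 40)}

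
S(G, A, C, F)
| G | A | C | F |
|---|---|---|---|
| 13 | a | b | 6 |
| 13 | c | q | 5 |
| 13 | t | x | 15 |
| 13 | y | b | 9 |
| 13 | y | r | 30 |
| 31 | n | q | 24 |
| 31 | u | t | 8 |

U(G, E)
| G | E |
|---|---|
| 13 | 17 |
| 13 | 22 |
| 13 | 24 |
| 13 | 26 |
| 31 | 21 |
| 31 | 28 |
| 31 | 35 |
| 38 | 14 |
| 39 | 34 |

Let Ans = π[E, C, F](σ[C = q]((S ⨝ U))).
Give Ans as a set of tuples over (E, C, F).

{(17, q, 5), (21, q, 24), (22, q, 5), (24, q, 5), (26, q, 5), (28, q, 24), (35, q, 24)}

Natural join on G: {(13, a, b, 6, 17), (13, a, b, 6, 22), (13, a, b, 6, 24), (13, a, b, 6, 26), (13, c, q, 5, 17), (13, c, q, 5, 22), (13, c, q, 5, 24), (13, c, q, 5, 26), (13, t, x, 15, 17), (13, t, x, 15, 22), (13, t, x, 15, 24), (13, t, x, 15, 26), (13, y, b, 9, 17), (13, y, b, 9, 22), (13, y, b, 9, 24), (13, y, b, 9, 26), (13, y, r, 30, 17), (13, y, r, 30, 22), (13, y, r, 30, 24), (13, y, r, 30, 26), (31, n, q, 24, 21), (31, n, q, 24, 28), (31, n, q, 24, 35), (31, u, t, 8, 21), (31, u, t, 8, 28), (31, u, t, 8, 35)}
Selection C = q: {(13, c, q, 5, 17), (13, c, q, 5, 22), (13, c, q, 5, 24), (13, c, q, 5, 26), (31, n, q, 24, 21), (31, n, q, 24, 28), (31, n, q, 24, 35)}
π[E, C, F]: project onto (E, C, F) → {(17, q, 5), (21, q, 24), (22, q, 5), (24, q, 5), (26, q, 5), (28, q, 24), (35, q, 24)}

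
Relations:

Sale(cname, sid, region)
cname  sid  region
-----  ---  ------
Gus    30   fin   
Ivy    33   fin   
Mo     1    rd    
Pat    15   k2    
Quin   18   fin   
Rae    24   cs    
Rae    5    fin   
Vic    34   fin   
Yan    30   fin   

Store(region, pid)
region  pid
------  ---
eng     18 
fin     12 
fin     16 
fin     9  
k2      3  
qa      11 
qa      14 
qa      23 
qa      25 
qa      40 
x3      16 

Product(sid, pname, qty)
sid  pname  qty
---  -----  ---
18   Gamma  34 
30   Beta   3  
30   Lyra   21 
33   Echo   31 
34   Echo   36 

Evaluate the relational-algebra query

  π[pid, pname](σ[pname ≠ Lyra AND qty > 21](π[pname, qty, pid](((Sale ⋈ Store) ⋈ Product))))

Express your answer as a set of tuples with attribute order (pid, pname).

Joining Sale and Store on region yields {(Gus, 30, fin, 12), (Gus, 30, fin, 16), (Gus, 30, fin, 9), (Ivy, 33, fin, 12), (Ivy, 33, fin, 16), (Ivy, 33, fin, 9), (Pat, 15, k2, 3), (Quin, 18, fin, 12), (Quin, 18, fin, 16), (Quin, 18, fin, 9), (Rae, 5, fin, 12), (Rae, 5, fin, 16), (Rae, 5, fin, 9), (Vic, 34, fin, 12), (Vic, 34, fin, 16), (Vic, 34, fin, 9), (Yan, 30, fin, 12), (Yan, 30, fin, 16), (Yan, 30, fin, 9)}.
Joining (Sale ⋈ Store) and Product on sid yields {(Gus, 30, fin, 12, Beta, 3), (Gus, 30, fin, 12, Lyra, 21), (Gus, 30, fin, 16, Beta, 3), (Gus, 30, fin, 16, Lyra, 21), (Gus, 30, fin, 9, Beta, 3), (Gus, 30, fin, 9, Lyra, 21), (Ivy, 33, fin, 12, Echo, 31), (Ivy, 33, fin, 16, Echo, 31), (Ivy, 33, fin, 9, Echo, 31), (Quin, 18, fin, 12, Gamma, 34), (Quin, 18, fin, 16, Gamma, 34), (Quin, 18, fin, 9, Gamma, 34), (Vic, 34, fin, 12, Echo, 36), (Vic, 34, fin, 16, Echo, 36), (Vic, 34, fin, 9, Echo, 36), (Yan, 30, fin, 12, Beta, 3), (Yan, 30, fin, 12, Lyra, 21), (Yan, 30, fin, 16, Beta, 3), (Yan, 30, fin, 16, Lyra, 21), (Yan, 30, fin, 9, Beta, 3), (Yan, 30, fin, 9, Lyra, 21)}.
Keep only column(s) pname, qty, pid (6 duplicate(s) eliminated): {(Beta, 3, 12), (Beta, 3, 16), (Beta, 3, 9), (Echo, 31, 12), (Echo, 31, 16), (Echo, 31, 9), (Echo, 36, 12), (Echo, 36, 16), (Echo, 36, 9), (Gamma, 34, 12), (Gamma, 34, 16), (Gamma, 34, 9), (Lyra, 21, 12), (Lyra, 21, 16), (Lyra, 21, 9)}
σ[pname ≠ Lyra AND qty > 21]: keep tuples satisfying pname ≠ Lyra AND qty > 21 → {(Echo, 31, 12), (Echo, 31, 16), (Echo, 31, 9), (Echo, 36, 12), (Echo, 36, 16), (Echo, 36, 9), (Gamma, 34, 12), (Gamma, 34, 16), (Gamma, 34, 9)}
Keep only column(s) pid, pname (3 duplicate(s) eliminated): {(12, Echo), (12, Gamma), (16, Echo), (16, Gamma), (9, Echo), (9, Gamma)}

{(12, Echo), (12, Gamma), (16, Echo), (16, Gamma), (9, Echo), (9, Gamma)}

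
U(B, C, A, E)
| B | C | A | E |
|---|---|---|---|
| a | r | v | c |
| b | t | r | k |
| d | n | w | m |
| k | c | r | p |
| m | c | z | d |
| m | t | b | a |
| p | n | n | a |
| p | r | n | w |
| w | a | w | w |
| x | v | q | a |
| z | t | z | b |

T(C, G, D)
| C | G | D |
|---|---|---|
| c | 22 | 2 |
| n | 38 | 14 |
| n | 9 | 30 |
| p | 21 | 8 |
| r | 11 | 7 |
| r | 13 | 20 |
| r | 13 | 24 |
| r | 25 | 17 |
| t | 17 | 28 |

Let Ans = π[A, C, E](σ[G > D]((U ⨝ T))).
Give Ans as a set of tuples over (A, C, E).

{(n, n, a), (n, r, w), (r, c, p), (v, r, c), (w, n, m), (z, c, d)}

Natural join on C: {(a, r, v, c, 11, 7), (a, r, v, c, 13, 20), (a, r, v, c, 13, 24), (a, r, v, c, 25, 17), (b, t, r, k, 17, 28), (d, n, w, m, 38, 14), (d, n, w, m, 9, 30), (k, c, r, p, 22, 2), (m, c, z, d, 22, 2), (m, t, b, a, 17, 28), (p, n, n, a, 38, 14), (p, n, n, a, 9, 30), (p, r, n, w, 11, 7), (p, r, n, w, 13, 20), (p, r, n, w, 13, 24), (p, r, n, w, 25, 17), (z, t, z, b, 17, 28)}
σ[G > D]: keep tuples satisfying G > D → {(a, r, v, c, 11, 7), (a, r, v, c, 25, 17), (d, n, w, m, 38, 14), (k, c, r, p, 22, 2), (m, c, z, d, 22, 2), (p, n, n, a, 38, 14), (p, r, n, w, 11, 7), (p, r, n, w, 25, 17)}
Projecting to A, C, E (2 duplicate(s) eliminated): {(n, n, a), (n, r, w), (r, c, p), (v, r, c), (w, n, m), (z, c, d)}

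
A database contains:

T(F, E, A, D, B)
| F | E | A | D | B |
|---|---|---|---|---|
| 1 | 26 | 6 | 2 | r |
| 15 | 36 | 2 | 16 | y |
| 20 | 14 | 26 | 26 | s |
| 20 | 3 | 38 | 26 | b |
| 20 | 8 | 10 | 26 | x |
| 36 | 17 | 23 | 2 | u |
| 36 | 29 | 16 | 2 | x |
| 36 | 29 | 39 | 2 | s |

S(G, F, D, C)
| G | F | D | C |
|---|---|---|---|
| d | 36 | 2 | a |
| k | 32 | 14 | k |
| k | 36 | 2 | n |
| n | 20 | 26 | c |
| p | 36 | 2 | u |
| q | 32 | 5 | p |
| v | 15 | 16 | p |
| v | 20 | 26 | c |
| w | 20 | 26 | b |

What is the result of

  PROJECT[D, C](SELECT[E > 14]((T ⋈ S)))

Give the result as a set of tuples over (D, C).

{(16, p), (2, a), (2, n), (2, u)}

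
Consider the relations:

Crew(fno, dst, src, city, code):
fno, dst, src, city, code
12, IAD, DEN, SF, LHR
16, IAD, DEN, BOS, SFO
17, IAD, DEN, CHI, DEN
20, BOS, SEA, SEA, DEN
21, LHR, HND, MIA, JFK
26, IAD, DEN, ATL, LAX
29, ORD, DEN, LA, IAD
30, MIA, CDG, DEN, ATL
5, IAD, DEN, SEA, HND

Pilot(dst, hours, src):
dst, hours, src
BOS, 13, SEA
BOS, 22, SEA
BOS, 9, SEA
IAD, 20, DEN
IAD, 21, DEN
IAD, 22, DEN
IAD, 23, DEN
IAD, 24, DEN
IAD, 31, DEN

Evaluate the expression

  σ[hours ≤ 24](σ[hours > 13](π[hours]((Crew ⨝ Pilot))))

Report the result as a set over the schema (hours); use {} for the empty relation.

{20, 21, 22, 23, 24}

Crew ⋈ Pilot (natural join on dst, src): {(12, IAD, DEN, SF, LHR, 20), (12, IAD, DEN, SF, LHR, 21), (12, IAD, DEN, SF, LHR, 22), (12, IAD, DEN, SF, LHR, 23), (12, IAD, DEN, SF, LHR, 24), (12, IAD, DEN, SF, LHR, 31), (16, IAD, DEN, BOS, SFO, 20), (16, IAD, DEN, BOS, SFO, 21), (16, IAD, DEN, BOS, SFO, 22), (16, IAD, DEN, BOS, SFO, 23), (16, IAD, DEN, BOS, SFO, 24), (16, IAD, DEN, BOS, SFO, 31), (17, IAD, DEN, CHI, DEN, 20), (17, IAD, DEN, CHI, DEN, 21), (17, IAD, DEN, CHI, DEN, 22), (17, IAD, DEN, CHI, DEN, 23), (17, IAD, DEN, CHI, DEN, 24), (17, IAD, DEN, CHI, DEN, 31), (20, BOS, SEA, SEA, DEN, 13), (20, BOS, SEA, SEA, DEN, 22), (20, BOS, SEA, SEA, DEN, 9), (26, IAD, DEN, ATL, LAX, 20), (26, IAD, DEN, ATL, LAX, 21), (26, IAD, DEN, ATL, LAX, 22), (26, IAD, DEN, ATL, LAX, 23), (26, IAD, DEN, ATL, LAX, 24), (26, IAD, DEN, ATL, LAX, 31), (5, IAD, DEN, SEA, HND, 20), (5, IAD, DEN, SEA, HND, 21), (5, IAD, DEN, SEA, HND, 22), (5, IAD, DEN, SEA, HND, 23), (5, IAD, DEN, SEA, HND, 24), (5, IAD, DEN, SEA, HND, 31)}
Projecting to hours (25 duplicate(s) eliminated): {13, 20, 21, 22, 23, 24, 31, 9}
Apply σ_{hours > 13}; surviving tuples: {20, 21, 22, 23, 24, 31}
Apply σ_{hours ≤ 24}; surviving tuples: {20, 21, 22, 23, 24}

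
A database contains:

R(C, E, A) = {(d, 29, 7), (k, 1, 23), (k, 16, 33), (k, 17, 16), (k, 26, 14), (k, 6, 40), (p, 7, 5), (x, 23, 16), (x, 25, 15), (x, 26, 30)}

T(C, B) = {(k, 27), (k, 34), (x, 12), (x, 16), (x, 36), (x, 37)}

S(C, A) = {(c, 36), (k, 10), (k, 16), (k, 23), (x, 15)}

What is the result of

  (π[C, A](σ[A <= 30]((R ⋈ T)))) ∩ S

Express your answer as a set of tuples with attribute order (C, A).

{(k, 16), (k, 23), (x, 15)}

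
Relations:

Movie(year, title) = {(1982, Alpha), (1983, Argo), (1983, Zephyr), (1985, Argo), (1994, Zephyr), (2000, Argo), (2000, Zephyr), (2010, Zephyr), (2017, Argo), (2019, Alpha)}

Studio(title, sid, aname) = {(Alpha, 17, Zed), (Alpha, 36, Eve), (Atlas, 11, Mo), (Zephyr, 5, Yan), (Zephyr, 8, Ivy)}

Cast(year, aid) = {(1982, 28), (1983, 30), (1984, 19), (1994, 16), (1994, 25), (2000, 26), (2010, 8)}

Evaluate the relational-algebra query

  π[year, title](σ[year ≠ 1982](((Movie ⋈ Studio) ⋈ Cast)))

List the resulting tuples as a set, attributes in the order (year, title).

Natural join on title: {(1982, Alpha, 17, Zed), (1982, Alpha, 36, Eve), (1983, Zephyr, 5, Yan), (1983, Zephyr, 8, Ivy), (1994, Zephyr, 5, Yan), (1994, Zephyr, 8, Ivy), (2000, Zephyr, 5, Yan), (2000, Zephyr, 8, Ivy), (2010, Zephyr, 5, Yan), (2010, Zephyr, 8, Ivy), (2019, Alpha, 17, Zed), (2019, Alpha, 36, Eve)}
Natural join on year: {(1982, Alpha, 17, Zed, 28), (1982, Alpha, 36, Eve, 28), (1983, Zephyr, 5, Yan, 30), (1983, Zephyr, 8, Ivy, 30), (1994, Zephyr, 5, Yan, 16), (1994, Zephyr, 5, Yan, 25), (1994, Zephyr, 8, Ivy, 16), (1994, Zephyr, 8, Ivy, 25), (2000, Zephyr, 5, Yan, 26), (2000, Zephyr, 8, Ivy, 26), (2010, Zephyr, 5, Yan, 8), (2010, Zephyr, 8, Ivy, 8)}
Filtering on year ≠ 1982 leaves {(1983, Zephyr, 5, Yan, 30), (1983, Zephyr, 8, Ivy, 30), (1994, Zephyr, 5, Yan, 16), (1994, Zephyr, 5, Yan, 25), (1994, Zephyr, 8, Ivy, 16), (1994, Zephyr, 8, Ivy, 25), (2000, Zephyr, 5, Yan, 26), (2000, Zephyr, 8, Ivy, 26), (2010, Zephyr, 5, Yan, 8), (2010, Zephyr, 8, Ivy, 8)}.
Projecting to year, title (6 duplicate(s) eliminated): {(1983, Zephyr), (1994, Zephyr), (2000, Zephyr), (2010, Zephyr)}

{(1983, Zephyr), (1994, Zephyr), (2000, Zephyr), (2010, Zephyr)}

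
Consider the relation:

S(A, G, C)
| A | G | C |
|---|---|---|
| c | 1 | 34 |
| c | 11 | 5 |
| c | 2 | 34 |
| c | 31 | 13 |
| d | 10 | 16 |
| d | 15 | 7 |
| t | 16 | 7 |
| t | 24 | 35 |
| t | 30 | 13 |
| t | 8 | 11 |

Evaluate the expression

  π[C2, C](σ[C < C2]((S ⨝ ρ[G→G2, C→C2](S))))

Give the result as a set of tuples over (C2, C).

{(11, 7), (13, 11), (13, 5), (13, 7), (16, 7), (34, 13), (34, 5), (35, 11), (35, 13), (35, 7)}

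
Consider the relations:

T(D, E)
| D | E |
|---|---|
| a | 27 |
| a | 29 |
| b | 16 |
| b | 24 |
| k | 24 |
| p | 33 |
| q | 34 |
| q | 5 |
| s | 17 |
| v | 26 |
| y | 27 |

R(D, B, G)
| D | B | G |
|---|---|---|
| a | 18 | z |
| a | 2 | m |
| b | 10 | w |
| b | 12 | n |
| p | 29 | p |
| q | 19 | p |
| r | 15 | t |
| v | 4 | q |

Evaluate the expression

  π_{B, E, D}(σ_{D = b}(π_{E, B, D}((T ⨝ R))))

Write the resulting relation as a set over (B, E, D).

Joining T and R on D yields {(a, 27, 18, z), (a, 27, 2, m), (a, 29, 18, z), (a, 29, 2, m), (b, 16, 10, w), (b, 16, 12, n), (b, 24, 10, w), (b, 24, 12, n), (p, 33, 29, p), (q, 34, 19, p), (q, 5, 19, p), (v, 26, 4, q)}.
π[E, B, D]: project onto (E, B, D) → {(16, 10, b), (16, 12, b), (24, 10, b), (24, 12, b), (26, 4, v), (27, 18, a), (27, 2, a), (29, 18, a), (29, 2, a), (33, 29, p), (34, 19, q), (5, 19, q)}
Filtering on D = b leaves {(16, 10, b), (16, 12, b), (24, 10, b), (24, 12, b)}.
π[B, E, D]: project onto (B, E, D) → {(10, 16, b), (10, 24, b), (12, 16, b), (12, 24, b)}

{(10, 16, b), (10, 24, b), (12, 16, b), (12, 24, b)}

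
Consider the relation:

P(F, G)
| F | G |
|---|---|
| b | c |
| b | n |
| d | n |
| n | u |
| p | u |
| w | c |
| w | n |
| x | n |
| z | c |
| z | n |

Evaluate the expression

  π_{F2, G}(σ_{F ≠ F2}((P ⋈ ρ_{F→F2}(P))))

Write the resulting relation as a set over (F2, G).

{(b, c), (b, n), (d, n), (n, u), (p, u), (w, c), (w, n), (x, n), (z, c), (z, n)}

ρ[F→F2]: schema becomes (F2, G); tuples unchanged.
Joining P and ρ_{F→F2}(P) on G yields {(b, c, b), (b, c, w), (b, c, z), (b, n, b), (b, n, d), (b, n, w), (b, n, x), (b, n, z), (d, n, b), (d, n, d), (d, n, w), (d, n, x), (d, n, z), (n, u, n), (n, u, p), (p, u, n), (p, u, p), (w, c, b), (w, c, w), (w, c, z), (w, n, b), (w, n, d), (w, n, w), (w, n, x), (w, n, z), (x, n, b), (x, n, d), (x, n, w), (x, n, x), (x, n, z), (z, c, b), (z, c, w), (z, c, z), (z, n, b), (z, n, d), (z, n, w), (z, n, x), (z, n, z)}.
Apply σ_{F ≠ F2}; surviving tuples: {(b, c, w), (b, c, z), (b, n, d), (b, n, w), (b, n, x), (b, n, z), (d, n, b), (d, n, w), (d, n, x), (d, n, z), (n, u, p), (p, u, n), (w, c, b), (w, c, z), (w, n, b), (w, n, d), (w, n, x), (w, n, z), (x, n, b), (x, n, d), (x, n, w), (x, n, z), (z, c, b), (z, c, w), (z, n, b), (z, n, d), (z, n, w), (z, n, x)}
Keep only column(s) F2, G (18 duplicate(s) eliminated): {(b, c), (b, n), (d, n), (n, u), (p, u), (w, c), (w, n), (x, n), (z, c), (z, n)}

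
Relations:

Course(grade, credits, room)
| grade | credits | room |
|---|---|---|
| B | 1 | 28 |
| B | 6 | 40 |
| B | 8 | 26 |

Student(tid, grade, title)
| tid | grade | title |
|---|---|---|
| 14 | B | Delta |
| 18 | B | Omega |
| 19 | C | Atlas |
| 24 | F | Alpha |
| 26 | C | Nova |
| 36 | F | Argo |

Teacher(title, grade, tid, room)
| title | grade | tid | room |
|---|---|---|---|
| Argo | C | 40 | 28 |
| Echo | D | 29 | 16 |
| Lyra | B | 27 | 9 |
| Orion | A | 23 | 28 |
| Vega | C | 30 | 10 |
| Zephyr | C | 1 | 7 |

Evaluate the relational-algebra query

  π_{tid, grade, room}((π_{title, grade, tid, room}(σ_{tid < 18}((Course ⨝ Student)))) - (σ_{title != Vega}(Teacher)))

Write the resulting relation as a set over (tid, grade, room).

{(14, B, 26), (14, B, 28), (14, B, 40)}

Course ⋈ Student (natural join on grade): {(B, 1, 28, 14, Delta), (B, 1, 28, 18, Omega), (B, 6, 40, 14, Delta), (B, 6, 40, 18, Omega), (B, 8, 26, 14, Delta), (B, 8, 26, 18, Omega)}
Apply σ_{tid < 18}; surviving tuples: {(B, 1, 28, 14, Delta), (B, 6, 40, 14, Delta), (B, 8, 26, 14, Delta)}
Keep only column(s) title, grade, tid, room: {(Delta, B, 14, 26), (Delta, B, 14, 28), (Delta, B, 14, 40)}
Apply σ_{title != Vega}; surviving tuples: {(Argo, C, 40, 28), (Echo, D, 29, 16), (Lyra, B, 27, 9), (Orion, A, 23, 28), (Zephyr, C, 1, 7)}
Taking the difference: {(Delta, B, 14, 26), (Delta, B, 14, 28), (Delta, B, 14, 40)}
Keep only column(s) tid, grade, room: {(14, B, 26), (14, B, 28), (14, B, 40)}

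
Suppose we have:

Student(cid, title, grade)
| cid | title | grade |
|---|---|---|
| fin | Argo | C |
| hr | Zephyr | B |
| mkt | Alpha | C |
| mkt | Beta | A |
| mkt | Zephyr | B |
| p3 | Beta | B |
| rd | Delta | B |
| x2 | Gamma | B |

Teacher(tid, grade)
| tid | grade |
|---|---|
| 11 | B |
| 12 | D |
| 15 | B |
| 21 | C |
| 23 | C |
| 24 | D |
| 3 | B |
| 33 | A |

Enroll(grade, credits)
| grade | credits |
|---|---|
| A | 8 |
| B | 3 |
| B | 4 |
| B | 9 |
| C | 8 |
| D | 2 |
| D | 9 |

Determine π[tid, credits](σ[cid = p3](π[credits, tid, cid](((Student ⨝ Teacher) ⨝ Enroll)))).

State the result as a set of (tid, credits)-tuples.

Joining Student and Teacher on grade yields {(fin, Argo, C, 21), (fin, Argo, C, 23), (hr, Zephyr, B, 11), (hr, Zephyr, B, 15), (hr, Zephyr, B, 3), (mkt, Alpha, C, 21), (mkt, Alpha, C, 23), (mkt, Beta, A, 33), (mkt, Zephyr, B, 11), (mkt, Zephyr, B, 15), (mkt, Zephyr, B, 3), (p3, Beta, B, 11), (p3, Beta, B, 15), (p3, Beta, B, 3), (rd, Delta, B, 11), (rd, Delta, B, 15), (rd, Delta, B, 3), (x2, Gamma, B, 11), (x2, Gamma, B, 15), (x2, Gamma, B, 3)}.
Joining (Student ⨝ Teacher) and Enroll on grade yields {(fin, Argo, C, 21, 8), (fin, Argo, C, 23, 8), (hr, Zephyr, B, 11, 3), (hr, Zephyr, B, 11, 4), (hr, Zephyr, B, 11, 9), (hr, Zephyr, B, 15, 3), (hr, Zephyr, B, 15, 4), (hr, Zephyr, B, 15, 9), (hr, Zephyr, B, 3, 3), (hr, Zephyr, B, 3, 4), (hr, Zephyr, B, 3, 9), (mkt, Alpha, C, 21, 8), (mkt, Alpha, C, 23, 8), (mkt, Beta, A, 33, 8), (mkt, Zephyr, B, 11, 3), (mkt, Zephyr, B, 11, 4), (mkt, Zephyr, B, 11, 9), (mkt, Zephyr, B, 15, 3), (mkt, Zephyr, B, 15, 4), (mkt, Zephyr, B, 15, 9), (mkt, Zephyr, B, 3, 3), (mkt, Zephyr, B, 3, 4), (mkt, Zephyr, B, 3, 9), (p3, Beta, B, 11, 3), (p3, Beta, B, 11, 4), (p3, Beta, B, 11, 9), (p3, Beta, B, 15, 3), (p3, Beta, B, 15, 4), (p3, Beta, B, 15, 9), (p3, Beta, B, 3, 3), (p3, Beta, B, 3, 4), (p3, Beta, B, 3, 9), (rd, Delta, B, 11, 3), (rd, Delta, B, 11, 4), (rd, Delta, B, 11, 9), (rd, Delta, B, 15, 3), (rd, Delta, B, 15, 4), (rd, Delta, B, 15, 9), (rd, Delta, B, 3, 3), (rd, Delta, B, 3, 4), (rd, Delta, B, 3, 9), (x2, Gamma, B, 11, 3), (x2, Gamma, B, 11, 4), (x2, Gamma, B, 11, 9), (x2, Gamma, B, 15, 3), (x2, Gamma, B, 15, 4), (x2, Gamma, B, 15, 9), (x2, Gamma, B, 3, 3), (x2, Gamma, B, 3, 4), (x2, Gamma, B, 3, 9)}.
π_{credits, tid, cid} gives {(3, 11, hr), (3, 11, mkt), (3, 11, p3), (3, 11, rd), (3, 11, x2), (3, 15, hr), (3, 15, mkt), (3, 15, p3), (3, 15, rd), (3, 15, x2), (3, 3, hr), (3, 3, mkt), (3, 3, p3), (3, 3, rd), (3, 3, x2), (4, 11, hr), (4, 11, mkt), (4, 11, p3), (4, 11, rd), (4, 11, x2), (4, 15, hr), (4, 15, mkt), (4, 15, p3), (4, 15, rd), (4, 15, x2), (4, 3, hr), (4, 3, mkt), (4, 3, p3), (4, 3, rd), (4, 3, x2), (8, 21, fin), (8, 21, mkt), (8, 23, fin), (8, 23, mkt), (8, 33, mkt), (9, 11, hr), (9, 11, mkt), (9, 11, p3), (9, 11, rd), (9, 11, x2), (9, 15, hr), (9, 15, mkt), (9, 15, p3), (9, 15, rd), (9, 15, x2), (9, 3, hr), (9, 3, mkt), (9, 3, p3), (9, 3, rd), (9, 3, x2)}.
Filtering on cid = p3 leaves {(3, 11, p3), (3, 15, p3), (3, 3, p3), (4, 11, p3), (4, 15, p3), (4, 3, p3), (9, 11, p3), (9, 15, p3), (9, 3, p3)}.
π_{tid, credits} gives {(11, 3), (11, 4), (11, 9), (15, 3), (15, 4), (15, 9), (3, 3), (3, 4), (3, 9)}.

{(11, 3), (11, 4), (11, 9), (15, 3), (15, 4), (15, 9), (3, 3), (3, 4), (3, 9)}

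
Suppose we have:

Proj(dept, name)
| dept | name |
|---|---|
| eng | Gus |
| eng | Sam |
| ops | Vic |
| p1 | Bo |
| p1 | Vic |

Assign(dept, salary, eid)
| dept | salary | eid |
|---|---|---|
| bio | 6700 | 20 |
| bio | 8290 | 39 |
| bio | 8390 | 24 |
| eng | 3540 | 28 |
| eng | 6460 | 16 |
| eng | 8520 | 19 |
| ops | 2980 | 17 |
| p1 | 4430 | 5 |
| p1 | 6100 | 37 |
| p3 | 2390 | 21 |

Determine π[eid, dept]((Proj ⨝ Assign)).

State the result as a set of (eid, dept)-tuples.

Natural join on dept: {(eng, Gus, 3540, 28), (eng, Gus, 6460, 16), (eng, Gus, 8520, 19), (eng, Sam, 3540, 28), (eng, Sam, 6460, 16), (eng, Sam, 8520, 19), (ops, Vic, 2980, 17), (p1, Bo, 4430, 5), (p1, Bo, 6100, 37), (p1, Vic, 4430, 5), (p1, Vic, 6100, 37)}
Projecting to eid, dept (5 duplicate(s) eliminated): {(16, eng), (17, ops), (19, eng), (28, eng), (37, p1), (5, p1)}

{(16, eng), (17, ops), (19, eng), (28, eng), (37, p1), (5, p1)}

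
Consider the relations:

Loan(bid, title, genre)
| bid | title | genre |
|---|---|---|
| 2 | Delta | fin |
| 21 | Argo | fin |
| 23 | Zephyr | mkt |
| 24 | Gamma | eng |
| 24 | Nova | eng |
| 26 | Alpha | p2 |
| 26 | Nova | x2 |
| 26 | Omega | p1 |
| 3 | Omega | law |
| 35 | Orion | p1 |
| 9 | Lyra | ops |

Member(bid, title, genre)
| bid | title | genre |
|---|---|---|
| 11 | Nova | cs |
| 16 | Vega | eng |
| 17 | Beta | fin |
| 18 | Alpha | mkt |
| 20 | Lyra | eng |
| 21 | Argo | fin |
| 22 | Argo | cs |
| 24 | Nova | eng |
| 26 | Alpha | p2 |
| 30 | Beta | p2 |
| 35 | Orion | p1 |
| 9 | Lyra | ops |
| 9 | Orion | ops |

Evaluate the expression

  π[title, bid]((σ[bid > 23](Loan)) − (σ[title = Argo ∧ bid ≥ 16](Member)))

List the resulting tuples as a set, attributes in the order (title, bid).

{(Alpha, 26), (Gamma, 24), (Nova, 24), (Nova, 26), (Omega, 26), (Orion, 35)}

Filtering on bid > 23 leaves {(24, Gamma, eng), (24, Nova, eng), (26, Alpha, p2), (26, Nova, x2), (26, Omega, p1), (35, Orion, p1)}.
Filtering on title = Argo ∧ bid ≥ 16 leaves {(21, Argo, fin), (22, Argo, cs)}.
Set difference of the two operands is {(24, Gamma, eng), (24, Nova, eng), (26, Alpha, p2), (26, Nova, x2), (26, Omega, p1), (35, Orion, p1)}.
Projecting to title, bid: {(Alpha, 26), (Gamma, 24), (Nova, 24), (Nova, 26), (Omega, 26), (Orion, 35)}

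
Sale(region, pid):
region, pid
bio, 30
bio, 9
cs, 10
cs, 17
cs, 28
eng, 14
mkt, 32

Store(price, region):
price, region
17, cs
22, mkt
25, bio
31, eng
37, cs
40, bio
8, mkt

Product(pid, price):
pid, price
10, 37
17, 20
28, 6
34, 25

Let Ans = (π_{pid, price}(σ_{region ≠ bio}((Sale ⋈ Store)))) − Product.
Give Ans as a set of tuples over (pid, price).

{(10, 17), (14, 31), (17, 17), (17, 37), (28, 17), (28, 37), (32, 22), (32, 8)}

Natural join on region: {(bio, 30, 25), (bio, 30, 40), (bio, 9, 25), (bio, 9, 40), (cs, 10, 17), (cs, 10, 37), (cs, 17, 17), (cs, 17, 37), (cs, 28, 17), (cs, 28, 37), (eng, 14, 31), (mkt, 32, 22), (mkt, 32, 8)}
Filtering on region ≠ bio leaves {(cs, 10, 17), (cs, 10, 37), (cs, 17, 17), (cs, 17, 37), (cs, 28, 17), (cs, 28, 37), (eng, 14, 31), (mkt, 32, 22), (mkt, 32, 8)}.
Keep only column(s) pid, price: {(10, 17), (10, 37), (14, 31), (17, 17), (17, 37), (28, 17), (28, 37), (32, 22), (32, 8)}
Taking the difference: {(10, 17), (14, 31), (17, 17), (17, 37), (28, 17), (28, 37), (32, 22), (32, 8)}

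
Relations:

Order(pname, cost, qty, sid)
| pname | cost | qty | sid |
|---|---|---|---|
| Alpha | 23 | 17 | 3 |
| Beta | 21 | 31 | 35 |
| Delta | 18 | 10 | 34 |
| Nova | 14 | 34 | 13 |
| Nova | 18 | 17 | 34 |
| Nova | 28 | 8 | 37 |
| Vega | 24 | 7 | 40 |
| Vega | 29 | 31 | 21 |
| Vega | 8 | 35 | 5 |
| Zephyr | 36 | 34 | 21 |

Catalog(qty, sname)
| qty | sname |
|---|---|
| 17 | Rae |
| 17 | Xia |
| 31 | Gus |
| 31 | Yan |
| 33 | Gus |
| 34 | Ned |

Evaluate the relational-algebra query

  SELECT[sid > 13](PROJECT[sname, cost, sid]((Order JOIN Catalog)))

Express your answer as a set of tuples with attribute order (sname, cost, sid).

Order ⋈ Catalog (natural join on qty): {(Alpha, 23, 17, 3, Rae), (Alpha, 23, 17, 3, Xia), (Beta, 21, 31, 35, Gus), (Beta, 21, 31, 35, Yan), (Nova, 14, 34, 13, Ned), (Nova, 18, 17, 34, Rae), (Nova, 18, 17, 34, Xia), (Vega, 29, 31, 21, Gus), (Vega, 29, 31, 21, Yan), (Zephyr, 36, 34, 21, Ned)}
π_{sname, cost, sid} gives {(Gus, 21, 35), (Gus, 29, 21), (Ned, 14, 13), (Ned, 36, 21), (Rae, 18, 34), (Rae, 23, 3), (Xia, 18, 34), (Xia, 23, 3), (Yan, 21, 35), (Yan, 29, 21)}.
Filtering on sid > 13 leaves {(Gus, 21, 35), (Gus, 29, 21), (Ned, 36, 21), (Rae, 18, 34), (Xia, 18, 34), (Yan, 21, 35), (Yan, 29, 21)}.

{(Gus, 21, 35), (Gus, 29, 21), (Ned, 36, 21), (Rae, 18, 34), (Xia, 18, 34), (Yan, 21, 35), (Yan, 29, 21)}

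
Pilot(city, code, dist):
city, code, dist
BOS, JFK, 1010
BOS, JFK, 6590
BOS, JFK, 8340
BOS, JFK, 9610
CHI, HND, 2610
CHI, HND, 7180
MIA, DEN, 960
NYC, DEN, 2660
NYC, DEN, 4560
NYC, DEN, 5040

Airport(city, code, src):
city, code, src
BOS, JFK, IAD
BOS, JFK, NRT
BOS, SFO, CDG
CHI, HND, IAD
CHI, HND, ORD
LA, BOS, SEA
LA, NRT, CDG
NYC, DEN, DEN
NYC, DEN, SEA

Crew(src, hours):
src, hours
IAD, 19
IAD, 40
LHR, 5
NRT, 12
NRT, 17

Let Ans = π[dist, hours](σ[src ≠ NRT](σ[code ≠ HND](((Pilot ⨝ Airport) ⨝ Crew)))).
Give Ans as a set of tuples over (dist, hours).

Natural join on city, code: {(BOS, JFK, 1010, IAD), (BOS, JFK, 1010, NRT), (BOS, JFK, 6590, IAD), (BOS, JFK, 6590, NRT), (BOS, JFK, 8340, IAD), (BOS, JFK, 8340, NRT), (BOS, JFK, 9610, IAD), (BOS, JFK, 9610, NRT), (CHI, HND, 2610, IAD), (CHI, HND, 2610, ORD), (CHI, HND, 7180, IAD), (CHI, HND, 7180, ORD), (NYC, DEN, 2660, DEN), (NYC, DEN, 2660, SEA), (NYC, DEN, 4560, DEN), (NYC, DEN, 4560, SEA), (NYC, DEN, 5040, DEN), (NYC, DEN, 5040, SEA)}
Natural join on src: {(BOS, JFK, 1010, IAD, 19), (BOS, JFK, 1010, IAD, 40), (BOS, JFK, 1010, NRT, 12), (BOS, JFK, 1010, NRT, 17), (BOS, JFK, 6590, IAD, 19), (BOS, JFK, 6590, IAD, 40), (BOS, JFK, 6590, NRT, 12), (BOS, JFK, 6590, NRT, 17), (BOS, JFK, 8340, IAD, 19), (BOS, JFK, 8340, IAD, 40), (BOS, JFK, 8340, NRT, 12), (BOS, JFK, 8340, NRT, 17), (BOS, JFK, 9610, IAD, 19), (BOS, JFK, 9610, IAD, 40), (BOS, JFK, 9610, NRT, 12), (BOS, JFK, 9610, NRT, 17), (CHI, HND, 2610, IAD, 19), (CHI, HND, 2610, IAD, 40), (CHI, HND, 7180, IAD, 19), (CHI, HND, 7180, IAD, 40)}
σ[code ≠ HND]: keep tuples satisfying code ≠ HND → {(BOS, JFK, 1010, IAD, 19), (BOS, JFK, 1010, IAD, 40), (BOS, JFK, 1010, NRT, 12), (BOS, JFK, 1010, NRT, 17), (BOS, JFK, 6590, IAD, 19), (BOS, JFK, 6590, IAD, 40), (BOS, JFK, 6590, NRT, 12), (BOS, JFK, 6590, NRT, 17), (BOS, JFK, 8340, IAD, 19), (BOS, JFK, 8340, IAD, 40), (BOS, JFK, 8340, NRT, 12), (BOS, JFK, 8340, NRT, 17), (BOS, JFK, 9610, IAD, 19), (BOS, JFK, 9610, IAD, 40), (BOS, JFK, 9610, NRT, 12), (BOS, JFK, 9610, NRT, 17)}
σ[src ≠ NRT]: keep tuples satisfying src ≠ NRT → {(BOS, JFK, 1010, IAD, 19), (BOS, JFK, 1010, IAD, 40), (BOS, JFK, 6590, IAD, 19), (BOS, JFK, 6590, IAD, 40), (BOS, JFK, 8340, IAD, 19), (BOS, JFK, 8340, IAD, 40), (BOS, JFK, 9610, IAD, 19), (BOS, JFK, 9610, IAD, 40)}
π_{dist, hours} gives {(1010, 19), (1010, 40), (6590, 19), (6590, 40), (8340, 19), (8340, 40), (9610, 19), (9610, 40)}.

{(1010, 19), (1010, 40), (6590, 19), (6590, 40), (8340, 19), (8340, 40), (9610, 19), (9610, 40)}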